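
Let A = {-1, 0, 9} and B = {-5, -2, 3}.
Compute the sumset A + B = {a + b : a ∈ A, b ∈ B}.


A + B = {a + b : a ∈ A, b ∈ B}.
Enumerate all |A|·|B| = 3·3 = 9 pairs (a, b) and collect distinct sums.
a = -1: -1+-5=-6, -1+-2=-3, -1+3=2
a = 0: 0+-5=-5, 0+-2=-2, 0+3=3
a = 9: 9+-5=4, 9+-2=7, 9+3=12
Collecting distinct sums: A + B = {-6, -5, -3, -2, 2, 3, 4, 7, 12}
|A + B| = 9

A + B = {-6, -5, -3, -2, 2, 3, 4, 7, 12}


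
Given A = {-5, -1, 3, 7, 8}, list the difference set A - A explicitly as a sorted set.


A - A = {a - a' : a, a' ∈ A}.
Compute a - a' for each ordered pair (a, a'):
a = -5: -5--5=0, -5--1=-4, -5-3=-8, -5-7=-12, -5-8=-13
a = -1: -1--5=4, -1--1=0, -1-3=-4, -1-7=-8, -1-8=-9
a = 3: 3--5=8, 3--1=4, 3-3=0, 3-7=-4, 3-8=-5
a = 7: 7--5=12, 7--1=8, 7-3=4, 7-7=0, 7-8=-1
a = 8: 8--5=13, 8--1=9, 8-3=5, 8-7=1, 8-8=0
Collecting distinct values (and noting 0 appears from a-a):
A - A = {-13, -12, -9, -8, -5, -4, -1, 0, 1, 4, 5, 8, 9, 12, 13}
|A - A| = 15

A - A = {-13, -12, -9, -8, -5, -4, -1, 0, 1, 4, 5, 8, 9, 12, 13}


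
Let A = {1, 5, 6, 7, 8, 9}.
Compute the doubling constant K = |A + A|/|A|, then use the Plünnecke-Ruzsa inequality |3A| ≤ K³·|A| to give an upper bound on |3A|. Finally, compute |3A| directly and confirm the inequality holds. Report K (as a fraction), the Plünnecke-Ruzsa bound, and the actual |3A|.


|A| = 6.
Step 1: Compute A + A by enumerating all 36 pairs.
A + A = {2, 6, 7, 8, 9, 10, 11, 12, 13, 14, 15, 16, 17, 18}, so |A + A| = 14.
Step 2: Doubling constant K = |A + A|/|A| = 14/6 = 14/6 ≈ 2.3333.
Step 3: Plünnecke-Ruzsa gives |3A| ≤ K³·|A| = (2.3333)³ · 6 ≈ 76.2222.
Step 4: Compute 3A = A + A + A directly by enumerating all triples (a,b,c) ∈ A³; |3A| = 22.
Step 5: Check 22 ≤ 76.2222? Yes ✓.

K = 14/6, Plünnecke-Ruzsa bound K³|A| ≈ 76.2222, |3A| = 22, inequality holds.


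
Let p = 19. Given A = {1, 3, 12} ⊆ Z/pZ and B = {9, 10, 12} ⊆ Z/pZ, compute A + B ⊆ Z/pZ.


Work in Z/19Z: reduce every sum a + b modulo 19.
Enumerate all 9 pairs:
a = 1: 1+9=10, 1+10=11, 1+12=13
a = 3: 3+9=12, 3+10=13, 3+12=15
a = 12: 12+9=2, 12+10=3, 12+12=5
Distinct residues collected: {2, 3, 5, 10, 11, 12, 13, 15}
|A + B| = 8 (out of 19 total residues).

A + B = {2, 3, 5, 10, 11, 12, 13, 15}


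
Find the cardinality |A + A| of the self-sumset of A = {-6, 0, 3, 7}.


A + A = {a + a' : a, a' ∈ A}; |A| = 4.
General bounds: 2|A| - 1 ≤ |A + A| ≤ |A|(|A|+1)/2, i.e. 7 ≤ |A + A| ≤ 10.
Lower bound 2|A|-1 is attained iff A is an arithmetic progression.
Enumerate sums a + a' for a ≤ a' (symmetric, so this suffices):
a = -6: -6+-6=-12, -6+0=-6, -6+3=-3, -6+7=1
a = 0: 0+0=0, 0+3=3, 0+7=7
a = 3: 3+3=6, 3+7=10
a = 7: 7+7=14
Distinct sums: {-12, -6, -3, 0, 1, 3, 6, 7, 10, 14}
|A + A| = 10

|A + A| = 10


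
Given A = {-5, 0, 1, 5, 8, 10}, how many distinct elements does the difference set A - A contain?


A - A = {a - a' : a, a' ∈ A}; |A| = 6.
Bounds: 2|A|-1 ≤ |A - A| ≤ |A|² - |A| + 1, i.e. 11 ≤ |A - A| ≤ 31.
Note: 0 ∈ A - A always (from a - a). The set is symmetric: if d ∈ A - A then -d ∈ A - A.
Enumerate nonzero differences d = a - a' with a > a' (then include -d):
Positive differences: {1, 2, 3, 4, 5, 6, 7, 8, 9, 10, 13, 15}
Full difference set: {0} ∪ (positive diffs) ∪ (negative diffs).
|A - A| = 1 + 2·12 = 25 (matches direct enumeration: 25).

|A - A| = 25


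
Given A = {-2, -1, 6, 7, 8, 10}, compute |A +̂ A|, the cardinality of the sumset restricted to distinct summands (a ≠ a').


Restricted sumset: A +̂ A = {a + a' : a ∈ A, a' ∈ A, a ≠ a'}.
Equivalently, take A + A and drop any sum 2a that is achievable ONLY as a + a for a ∈ A (i.e. sums representable only with equal summands).
Enumerate pairs (a, a') with a < a' (symmetric, so each unordered pair gives one sum; this covers all a ≠ a'):
  -2 + -1 = -3
  -2 + 6 = 4
  -2 + 7 = 5
  -2 + 8 = 6
  -2 + 10 = 8
  -1 + 6 = 5
  -1 + 7 = 6
  -1 + 8 = 7
  -1 + 10 = 9
  6 + 7 = 13
  6 + 8 = 14
  6 + 10 = 16
  7 + 8 = 15
  7 + 10 = 17
  8 + 10 = 18
Collected distinct sums: {-3, 4, 5, 6, 7, 8, 9, 13, 14, 15, 16, 17, 18}
|A +̂ A| = 13
(Reference bound: |A +̂ A| ≥ 2|A| - 3 for |A| ≥ 2, with |A| = 6 giving ≥ 9.)

|A +̂ A| = 13


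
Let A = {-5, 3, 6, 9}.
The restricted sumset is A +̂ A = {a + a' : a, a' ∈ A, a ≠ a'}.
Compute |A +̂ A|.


Restricted sumset: A +̂ A = {a + a' : a ∈ A, a' ∈ A, a ≠ a'}.
Equivalently, take A + A and drop any sum 2a that is achievable ONLY as a + a for a ∈ A (i.e. sums representable only with equal summands).
Enumerate pairs (a, a') with a < a' (symmetric, so each unordered pair gives one sum; this covers all a ≠ a'):
  -5 + 3 = -2
  -5 + 6 = 1
  -5 + 9 = 4
  3 + 6 = 9
  3 + 9 = 12
  6 + 9 = 15
Collected distinct sums: {-2, 1, 4, 9, 12, 15}
|A +̂ A| = 6
(Reference bound: |A +̂ A| ≥ 2|A| - 3 for |A| ≥ 2, with |A| = 4 giving ≥ 5.)

|A +̂ A| = 6


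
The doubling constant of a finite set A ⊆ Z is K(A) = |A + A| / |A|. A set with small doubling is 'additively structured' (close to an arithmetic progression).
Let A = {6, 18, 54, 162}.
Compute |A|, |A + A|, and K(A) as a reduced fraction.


|A| = 4.
Compute A + A by enumerating all 16 pairs.
A + A = {12, 24, 36, 60, 72, 108, 168, 180, 216, 324}, so |A + A| = 10.
K = |A + A| / |A| = 10/4 = 5/2 ≈ 2.5000.
Reference: AP of size 4 gives K = 7/4 ≈ 1.7500; a fully generic set of size 4 gives K ≈ 2.5000.

|A| = 4, |A + A| = 10, K = 10/4 = 5/2.


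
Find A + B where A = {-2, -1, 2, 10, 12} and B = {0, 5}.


A + B = {a + b : a ∈ A, b ∈ B}.
Enumerate all |A|·|B| = 5·2 = 10 pairs (a, b) and collect distinct sums.
a = -2: -2+0=-2, -2+5=3
a = -1: -1+0=-1, -1+5=4
a = 2: 2+0=2, 2+5=7
a = 10: 10+0=10, 10+5=15
a = 12: 12+0=12, 12+5=17
Collecting distinct sums: A + B = {-2, -1, 2, 3, 4, 7, 10, 12, 15, 17}
|A + B| = 10

A + B = {-2, -1, 2, 3, 4, 7, 10, 12, 15, 17}


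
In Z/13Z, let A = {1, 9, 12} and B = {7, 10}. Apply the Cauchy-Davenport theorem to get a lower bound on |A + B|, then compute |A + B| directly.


Cauchy-Davenport: |A + B| ≥ min(p, |A| + |B| - 1) for A, B nonempty in Z/pZ.
|A| = 3, |B| = 2, p = 13.
CD lower bound = min(13, 3 + 2 - 1) = min(13, 4) = 4.
Compute A + B mod 13 directly:
a = 1: 1+7=8, 1+10=11
a = 9: 9+7=3, 9+10=6
a = 12: 12+7=6, 12+10=9
A + B = {3, 6, 8, 9, 11}, so |A + B| = 5.
Verify: 5 ≥ 4? Yes ✓.

CD lower bound = 4, actual |A + B| = 5.


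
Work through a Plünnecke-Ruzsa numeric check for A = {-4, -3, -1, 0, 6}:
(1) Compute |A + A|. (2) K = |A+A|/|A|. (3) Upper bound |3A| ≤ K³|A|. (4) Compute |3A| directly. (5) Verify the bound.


|A| = 5.
Step 1: Compute A + A by enumerating all 25 pairs.
A + A = {-8, -7, -6, -5, -4, -3, -2, -1, 0, 2, 3, 5, 6, 12}, so |A + A| = 14.
Step 2: Doubling constant K = |A + A|/|A| = 14/5 = 14/5 ≈ 2.8000.
Step 3: Plünnecke-Ruzsa gives |3A| ≤ K³·|A| = (2.8000)³ · 5 ≈ 109.7600.
Step 4: Compute 3A = A + A + A directly by enumerating all triples (a,b,c) ∈ A³; |3A| = 24.
Step 5: Check 24 ≤ 109.7600? Yes ✓.

K = 14/5, Plünnecke-Ruzsa bound K³|A| ≈ 109.7600, |3A| = 24, inequality holds.


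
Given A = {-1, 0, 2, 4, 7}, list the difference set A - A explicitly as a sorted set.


A - A = {a - a' : a, a' ∈ A}.
Compute a - a' for each ordered pair (a, a'):
a = -1: -1--1=0, -1-0=-1, -1-2=-3, -1-4=-5, -1-7=-8
a = 0: 0--1=1, 0-0=0, 0-2=-2, 0-4=-4, 0-7=-7
a = 2: 2--1=3, 2-0=2, 2-2=0, 2-4=-2, 2-7=-5
a = 4: 4--1=5, 4-0=4, 4-2=2, 4-4=0, 4-7=-3
a = 7: 7--1=8, 7-0=7, 7-2=5, 7-4=3, 7-7=0
Collecting distinct values (and noting 0 appears from a-a):
A - A = {-8, -7, -5, -4, -3, -2, -1, 0, 1, 2, 3, 4, 5, 7, 8}
|A - A| = 15

A - A = {-8, -7, -5, -4, -3, -2, -1, 0, 1, 2, 3, 4, 5, 7, 8}


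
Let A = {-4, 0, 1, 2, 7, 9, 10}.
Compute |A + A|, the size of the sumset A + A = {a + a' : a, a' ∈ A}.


A + A = {a + a' : a, a' ∈ A}; |A| = 7.
General bounds: 2|A| - 1 ≤ |A + A| ≤ |A|(|A|+1)/2, i.e. 13 ≤ |A + A| ≤ 28.
Lower bound 2|A|-1 is attained iff A is an arithmetic progression.
Enumerate sums a + a' for a ≤ a' (symmetric, so this suffices):
a = -4: -4+-4=-8, -4+0=-4, -4+1=-3, -4+2=-2, -4+7=3, -4+9=5, -4+10=6
a = 0: 0+0=0, 0+1=1, 0+2=2, 0+7=7, 0+9=9, 0+10=10
a = 1: 1+1=2, 1+2=3, 1+7=8, 1+9=10, 1+10=11
a = 2: 2+2=4, 2+7=9, 2+9=11, 2+10=12
a = 7: 7+7=14, 7+9=16, 7+10=17
a = 9: 9+9=18, 9+10=19
a = 10: 10+10=20
Distinct sums: {-8, -4, -3, -2, 0, 1, 2, 3, 4, 5, 6, 7, 8, 9, 10, 11, 12, 14, 16, 17, 18, 19, 20}
|A + A| = 23

|A + A| = 23


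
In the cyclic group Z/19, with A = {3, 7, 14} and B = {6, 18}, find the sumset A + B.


Work in Z/19Z: reduce every sum a + b modulo 19.
Enumerate all 6 pairs:
a = 3: 3+6=9, 3+18=2
a = 7: 7+6=13, 7+18=6
a = 14: 14+6=1, 14+18=13
Distinct residues collected: {1, 2, 6, 9, 13}
|A + B| = 5 (out of 19 total residues).

A + B = {1, 2, 6, 9, 13}


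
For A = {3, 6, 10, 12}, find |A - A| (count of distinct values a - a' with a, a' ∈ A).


A - A = {a - a' : a, a' ∈ A}; |A| = 4.
Bounds: 2|A|-1 ≤ |A - A| ≤ |A|² - |A| + 1, i.e. 7 ≤ |A - A| ≤ 13.
Note: 0 ∈ A - A always (from a - a). The set is symmetric: if d ∈ A - A then -d ∈ A - A.
Enumerate nonzero differences d = a - a' with a > a' (then include -d):
Positive differences: {2, 3, 4, 6, 7, 9}
Full difference set: {0} ∪ (positive diffs) ∪ (negative diffs).
|A - A| = 1 + 2·6 = 13 (matches direct enumeration: 13).

|A - A| = 13


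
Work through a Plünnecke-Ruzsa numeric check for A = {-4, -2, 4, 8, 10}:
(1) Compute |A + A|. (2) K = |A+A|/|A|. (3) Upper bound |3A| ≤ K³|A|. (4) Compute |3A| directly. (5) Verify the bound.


|A| = 5.
Step 1: Compute A + A by enumerating all 25 pairs.
A + A = {-8, -6, -4, 0, 2, 4, 6, 8, 12, 14, 16, 18, 20}, so |A + A| = 13.
Step 2: Doubling constant K = |A + A|/|A| = 13/5 = 13/5 ≈ 2.6000.
Step 3: Plünnecke-Ruzsa gives |3A| ≤ K³·|A| = (2.6000)³ · 5 ≈ 87.8800.
Step 4: Compute 3A = A + A + A directly by enumerating all triples (a,b,c) ∈ A³; |3A| = 22.
Step 5: Check 22 ≤ 87.8800? Yes ✓.

K = 13/5, Plünnecke-Ruzsa bound K³|A| ≈ 87.8800, |3A| = 22, inequality holds.


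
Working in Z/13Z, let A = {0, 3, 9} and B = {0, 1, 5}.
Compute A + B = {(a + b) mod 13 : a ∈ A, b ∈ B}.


Work in Z/13Z: reduce every sum a + b modulo 13.
Enumerate all 9 pairs:
a = 0: 0+0=0, 0+1=1, 0+5=5
a = 3: 3+0=3, 3+1=4, 3+5=8
a = 9: 9+0=9, 9+1=10, 9+5=1
Distinct residues collected: {0, 1, 3, 4, 5, 8, 9, 10}
|A + B| = 8 (out of 13 total residues).

A + B = {0, 1, 3, 4, 5, 8, 9, 10}


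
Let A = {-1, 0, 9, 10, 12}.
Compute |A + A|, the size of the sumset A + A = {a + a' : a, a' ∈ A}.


A + A = {a + a' : a, a' ∈ A}; |A| = 5.
General bounds: 2|A| - 1 ≤ |A + A| ≤ |A|(|A|+1)/2, i.e. 9 ≤ |A + A| ≤ 15.
Lower bound 2|A|-1 is attained iff A is an arithmetic progression.
Enumerate sums a + a' for a ≤ a' (symmetric, so this suffices):
a = -1: -1+-1=-2, -1+0=-1, -1+9=8, -1+10=9, -1+12=11
a = 0: 0+0=0, 0+9=9, 0+10=10, 0+12=12
a = 9: 9+9=18, 9+10=19, 9+12=21
a = 10: 10+10=20, 10+12=22
a = 12: 12+12=24
Distinct sums: {-2, -1, 0, 8, 9, 10, 11, 12, 18, 19, 20, 21, 22, 24}
|A + A| = 14

|A + A| = 14


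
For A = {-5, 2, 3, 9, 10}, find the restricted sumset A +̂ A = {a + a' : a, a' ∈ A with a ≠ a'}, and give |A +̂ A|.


Restricted sumset: A +̂ A = {a + a' : a ∈ A, a' ∈ A, a ≠ a'}.
Equivalently, take A + A and drop any sum 2a that is achievable ONLY as a + a for a ∈ A (i.e. sums representable only with equal summands).
Enumerate pairs (a, a') with a < a' (symmetric, so each unordered pair gives one sum; this covers all a ≠ a'):
  -5 + 2 = -3
  -5 + 3 = -2
  -5 + 9 = 4
  -5 + 10 = 5
  2 + 3 = 5
  2 + 9 = 11
  2 + 10 = 12
  3 + 9 = 12
  3 + 10 = 13
  9 + 10 = 19
Collected distinct sums: {-3, -2, 4, 5, 11, 12, 13, 19}
|A +̂ A| = 8
(Reference bound: |A +̂ A| ≥ 2|A| - 3 for |A| ≥ 2, with |A| = 5 giving ≥ 7.)

|A +̂ A| = 8


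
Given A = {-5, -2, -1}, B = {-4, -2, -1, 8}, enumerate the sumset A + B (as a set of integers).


A + B = {a + b : a ∈ A, b ∈ B}.
Enumerate all |A|·|B| = 3·4 = 12 pairs (a, b) and collect distinct sums.
a = -5: -5+-4=-9, -5+-2=-7, -5+-1=-6, -5+8=3
a = -2: -2+-4=-6, -2+-2=-4, -2+-1=-3, -2+8=6
a = -1: -1+-4=-5, -1+-2=-3, -1+-1=-2, -1+8=7
Collecting distinct sums: A + B = {-9, -7, -6, -5, -4, -3, -2, 3, 6, 7}
|A + B| = 10

A + B = {-9, -7, -6, -5, -4, -3, -2, 3, 6, 7}


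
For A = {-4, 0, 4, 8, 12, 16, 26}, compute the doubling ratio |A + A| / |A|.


|A| = 7.
Compute A + A by enumerating all 49 pairs.
A + A = {-8, -4, 0, 4, 8, 12, 16, 20, 22, 24, 26, 28, 30, 32, 34, 38, 42, 52}, so |A + A| = 18.
K = |A + A| / |A| = 18/7 (already in lowest terms) ≈ 2.5714.
Reference: AP of size 7 gives K = 13/7 ≈ 1.8571; a fully generic set of size 7 gives K ≈ 4.0000.

|A| = 7, |A + A| = 18, K = 18/7.


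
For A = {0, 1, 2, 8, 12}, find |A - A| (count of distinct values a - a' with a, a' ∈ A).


A - A = {a - a' : a, a' ∈ A}; |A| = 5.
Bounds: 2|A|-1 ≤ |A - A| ≤ |A|² - |A| + 1, i.e. 9 ≤ |A - A| ≤ 21.
Note: 0 ∈ A - A always (from a - a). The set is symmetric: if d ∈ A - A then -d ∈ A - A.
Enumerate nonzero differences d = a - a' with a > a' (then include -d):
Positive differences: {1, 2, 4, 6, 7, 8, 10, 11, 12}
Full difference set: {0} ∪ (positive diffs) ∪ (negative diffs).
|A - A| = 1 + 2·9 = 19 (matches direct enumeration: 19).

|A - A| = 19


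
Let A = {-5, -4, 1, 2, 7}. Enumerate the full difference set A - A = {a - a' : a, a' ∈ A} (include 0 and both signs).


A - A = {a - a' : a, a' ∈ A}.
Compute a - a' for each ordered pair (a, a'):
a = -5: -5--5=0, -5--4=-1, -5-1=-6, -5-2=-7, -5-7=-12
a = -4: -4--5=1, -4--4=0, -4-1=-5, -4-2=-6, -4-7=-11
a = 1: 1--5=6, 1--4=5, 1-1=0, 1-2=-1, 1-7=-6
a = 2: 2--5=7, 2--4=6, 2-1=1, 2-2=0, 2-7=-5
a = 7: 7--5=12, 7--4=11, 7-1=6, 7-2=5, 7-7=0
Collecting distinct values (and noting 0 appears from a-a):
A - A = {-12, -11, -7, -6, -5, -1, 0, 1, 5, 6, 7, 11, 12}
|A - A| = 13

A - A = {-12, -11, -7, -6, -5, -1, 0, 1, 5, 6, 7, 11, 12}


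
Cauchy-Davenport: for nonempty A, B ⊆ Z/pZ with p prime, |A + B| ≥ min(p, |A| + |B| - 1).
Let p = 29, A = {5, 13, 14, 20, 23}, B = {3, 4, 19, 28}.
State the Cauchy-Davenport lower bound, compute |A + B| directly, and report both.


Cauchy-Davenport: |A + B| ≥ min(p, |A| + |B| - 1) for A, B nonempty in Z/pZ.
|A| = 5, |B| = 4, p = 29.
CD lower bound = min(29, 5 + 4 - 1) = min(29, 8) = 8.
Compute A + B mod 29 directly:
a = 5: 5+3=8, 5+4=9, 5+19=24, 5+28=4
a = 13: 13+3=16, 13+4=17, 13+19=3, 13+28=12
a = 14: 14+3=17, 14+4=18, 14+19=4, 14+28=13
a = 20: 20+3=23, 20+4=24, 20+19=10, 20+28=19
a = 23: 23+3=26, 23+4=27, 23+19=13, 23+28=22
A + B = {3, 4, 8, 9, 10, 12, 13, 16, 17, 18, 19, 22, 23, 24, 26, 27}, so |A + B| = 16.
Verify: 16 ≥ 8? Yes ✓.

CD lower bound = 8, actual |A + B| = 16.


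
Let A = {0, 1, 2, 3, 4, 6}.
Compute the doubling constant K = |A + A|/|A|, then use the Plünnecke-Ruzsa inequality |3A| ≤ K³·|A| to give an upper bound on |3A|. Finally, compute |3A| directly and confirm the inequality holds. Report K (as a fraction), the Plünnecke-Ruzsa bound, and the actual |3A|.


|A| = 6.
Step 1: Compute A + A by enumerating all 36 pairs.
A + A = {0, 1, 2, 3, 4, 5, 6, 7, 8, 9, 10, 12}, so |A + A| = 12.
Step 2: Doubling constant K = |A + A|/|A| = 12/6 = 12/6 ≈ 2.0000.
Step 3: Plünnecke-Ruzsa gives |3A| ≤ K³·|A| = (2.0000)³ · 6 ≈ 48.0000.
Step 4: Compute 3A = A + A + A directly by enumerating all triples (a,b,c) ∈ A³; |3A| = 18.
Step 5: Check 18 ≤ 48.0000? Yes ✓.

K = 12/6, Plünnecke-Ruzsa bound K³|A| ≈ 48.0000, |3A| = 18, inequality holds.


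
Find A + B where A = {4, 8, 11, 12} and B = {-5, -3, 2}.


A + B = {a + b : a ∈ A, b ∈ B}.
Enumerate all |A|·|B| = 4·3 = 12 pairs (a, b) and collect distinct sums.
a = 4: 4+-5=-1, 4+-3=1, 4+2=6
a = 8: 8+-5=3, 8+-3=5, 8+2=10
a = 11: 11+-5=6, 11+-3=8, 11+2=13
a = 12: 12+-5=7, 12+-3=9, 12+2=14
Collecting distinct sums: A + B = {-1, 1, 3, 5, 6, 7, 8, 9, 10, 13, 14}
|A + B| = 11

A + B = {-1, 1, 3, 5, 6, 7, 8, 9, 10, 13, 14}


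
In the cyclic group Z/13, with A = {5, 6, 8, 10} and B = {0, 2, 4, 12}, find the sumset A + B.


Work in Z/13Z: reduce every sum a + b modulo 13.
Enumerate all 16 pairs:
a = 5: 5+0=5, 5+2=7, 5+4=9, 5+12=4
a = 6: 6+0=6, 6+2=8, 6+4=10, 6+12=5
a = 8: 8+0=8, 8+2=10, 8+4=12, 8+12=7
a = 10: 10+0=10, 10+2=12, 10+4=1, 10+12=9
Distinct residues collected: {1, 4, 5, 6, 7, 8, 9, 10, 12}
|A + B| = 9 (out of 13 total residues).

A + B = {1, 4, 5, 6, 7, 8, 9, 10, 12}


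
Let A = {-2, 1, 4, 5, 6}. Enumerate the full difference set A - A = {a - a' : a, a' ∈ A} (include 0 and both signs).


A - A = {a - a' : a, a' ∈ A}.
Compute a - a' for each ordered pair (a, a'):
a = -2: -2--2=0, -2-1=-3, -2-4=-6, -2-5=-7, -2-6=-8
a = 1: 1--2=3, 1-1=0, 1-4=-3, 1-5=-4, 1-6=-5
a = 4: 4--2=6, 4-1=3, 4-4=0, 4-5=-1, 4-6=-2
a = 5: 5--2=7, 5-1=4, 5-4=1, 5-5=0, 5-6=-1
a = 6: 6--2=8, 6-1=5, 6-4=2, 6-5=1, 6-6=0
Collecting distinct values (and noting 0 appears from a-a):
A - A = {-8, -7, -6, -5, -4, -3, -2, -1, 0, 1, 2, 3, 4, 5, 6, 7, 8}
|A - A| = 17

A - A = {-8, -7, -6, -5, -4, -3, -2, -1, 0, 1, 2, 3, 4, 5, 6, 7, 8}


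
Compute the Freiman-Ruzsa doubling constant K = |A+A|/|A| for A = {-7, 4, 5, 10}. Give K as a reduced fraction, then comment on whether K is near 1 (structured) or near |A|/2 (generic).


|A| = 4.
Compute A + A by enumerating all 16 pairs.
A + A = {-14, -3, -2, 3, 8, 9, 10, 14, 15, 20}, so |A + A| = 10.
K = |A + A| / |A| = 10/4 = 5/2 ≈ 2.5000.
Reference: AP of size 4 gives K = 7/4 ≈ 1.7500; a fully generic set of size 4 gives K ≈ 2.5000.

|A| = 4, |A + A| = 10, K = 10/4 = 5/2.


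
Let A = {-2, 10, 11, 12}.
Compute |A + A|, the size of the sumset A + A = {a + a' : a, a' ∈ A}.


A + A = {a + a' : a, a' ∈ A}; |A| = 4.
General bounds: 2|A| - 1 ≤ |A + A| ≤ |A|(|A|+1)/2, i.e. 7 ≤ |A + A| ≤ 10.
Lower bound 2|A|-1 is attained iff A is an arithmetic progression.
Enumerate sums a + a' for a ≤ a' (symmetric, so this suffices):
a = -2: -2+-2=-4, -2+10=8, -2+11=9, -2+12=10
a = 10: 10+10=20, 10+11=21, 10+12=22
a = 11: 11+11=22, 11+12=23
a = 12: 12+12=24
Distinct sums: {-4, 8, 9, 10, 20, 21, 22, 23, 24}
|A + A| = 9

|A + A| = 9


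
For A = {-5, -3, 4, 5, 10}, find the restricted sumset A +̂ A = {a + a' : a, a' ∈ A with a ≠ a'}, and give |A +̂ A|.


Restricted sumset: A +̂ A = {a + a' : a ∈ A, a' ∈ A, a ≠ a'}.
Equivalently, take A + A and drop any sum 2a that is achievable ONLY as a + a for a ∈ A (i.e. sums representable only with equal summands).
Enumerate pairs (a, a') with a < a' (symmetric, so each unordered pair gives one sum; this covers all a ≠ a'):
  -5 + -3 = -8
  -5 + 4 = -1
  -5 + 5 = 0
  -5 + 10 = 5
  -3 + 4 = 1
  -3 + 5 = 2
  -3 + 10 = 7
  4 + 5 = 9
  4 + 10 = 14
  5 + 10 = 15
Collected distinct sums: {-8, -1, 0, 1, 2, 5, 7, 9, 14, 15}
|A +̂ A| = 10
(Reference bound: |A +̂ A| ≥ 2|A| - 3 for |A| ≥ 2, with |A| = 5 giving ≥ 7.)

|A +̂ A| = 10


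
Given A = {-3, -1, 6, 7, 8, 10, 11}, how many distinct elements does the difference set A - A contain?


A - A = {a - a' : a, a' ∈ A}; |A| = 7.
Bounds: 2|A|-1 ≤ |A - A| ≤ |A|² - |A| + 1, i.e. 13 ≤ |A - A| ≤ 43.
Note: 0 ∈ A - A always (from a - a). The set is symmetric: if d ∈ A - A then -d ∈ A - A.
Enumerate nonzero differences d = a - a' with a > a' (then include -d):
Positive differences: {1, 2, 3, 4, 5, 7, 8, 9, 10, 11, 12, 13, 14}
Full difference set: {0} ∪ (positive diffs) ∪ (negative diffs).
|A - A| = 1 + 2·13 = 27 (matches direct enumeration: 27).

|A - A| = 27


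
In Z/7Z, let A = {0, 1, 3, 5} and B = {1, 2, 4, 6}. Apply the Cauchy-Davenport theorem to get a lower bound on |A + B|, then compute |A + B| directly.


Cauchy-Davenport: |A + B| ≥ min(p, |A| + |B| - 1) for A, B nonempty in Z/pZ.
|A| = 4, |B| = 4, p = 7.
CD lower bound = min(7, 4 + 4 - 1) = min(7, 7) = 7.
Compute A + B mod 7 directly:
a = 0: 0+1=1, 0+2=2, 0+4=4, 0+6=6
a = 1: 1+1=2, 1+2=3, 1+4=5, 1+6=0
a = 3: 3+1=4, 3+2=5, 3+4=0, 3+6=2
a = 5: 5+1=6, 5+2=0, 5+4=2, 5+6=4
A + B = {0, 1, 2, 3, 4, 5, 6}, so |A + B| = 7.
Verify: 7 ≥ 7? Yes ✓.

CD lower bound = 7, actual |A + B| = 7.


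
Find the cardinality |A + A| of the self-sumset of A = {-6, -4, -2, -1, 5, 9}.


A + A = {a + a' : a, a' ∈ A}; |A| = 6.
General bounds: 2|A| - 1 ≤ |A + A| ≤ |A|(|A|+1)/2, i.e. 11 ≤ |A + A| ≤ 21.
Lower bound 2|A|-1 is attained iff A is an arithmetic progression.
Enumerate sums a + a' for a ≤ a' (symmetric, so this suffices):
a = -6: -6+-6=-12, -6+-4=-10, -6+-2=-8, -6+-1=-7, -6+5=-1, -6+9=3
a = -4: -4+-4=-8, -4+-2=-6, -4+-1=-5, -4+5=1, -4+9=5
a = -2: -2+-2=-4, -2+-1=-3, -2+5=3, -2+9=7
a = -1: -1+-1=-2, -1+5=4, -1+9=8
a = 5: 5+5=10, 5+9=14
a = 9: 9+9=18
Distinct sums: {-12, -10, -8, -7, -6, -5, -4, -3, -2, -1, 1, 3, 4, 5, 7, 8, 10, 14, 18}
|A + A| = 19

|A + A| = 19


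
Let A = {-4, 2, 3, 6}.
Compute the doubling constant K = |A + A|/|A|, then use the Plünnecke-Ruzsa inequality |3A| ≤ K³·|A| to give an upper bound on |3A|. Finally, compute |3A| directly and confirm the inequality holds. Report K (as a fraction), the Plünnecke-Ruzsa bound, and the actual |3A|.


|A| = 4.
Step 1: Compute A + A by enumerating all 16 pairs.
A + A = {-8, -2, -1, 2, 4, 5, 6, 8, 9, 12}, so |A + A| = 10.
Step 2: Doubling constant K = |A + A|/|A| = 10/4 = 10/4 ≈ 2.5000.
Step 3: Plünnecke-Ruzsa gives |3A| ≤ K³·|A| = (2.5000)³ · 4 ≈ 62.5000.
Step 4: Compute 3A = A + A + A directly by enumerating all triples (a,b,c) ∈ A³; |3A| = 19.
Step 5: Check 19 ≤ 62.5000? Yes ✓.

K = 10/4, Plünnecke-Ruzsa bound K³|A| ≈ 62.5000, |3A| = 19, inequality holds.


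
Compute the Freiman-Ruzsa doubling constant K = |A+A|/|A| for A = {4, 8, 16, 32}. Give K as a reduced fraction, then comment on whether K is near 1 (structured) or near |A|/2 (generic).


|A| = 4.
Compute A + A by enumerating all 16 pairs.
A + A = {8, 12, 16, 20, 24, 32, 36, 40, 48, 64}, so |A + A| = 10.
K = |A + A| / |A| = 10/4 = 5/2 ≈ 2.5000.
Reference: AP of size 4 gives K = 7/4 ≈ 1.7500; a fully generic set of size 4 gives K ≈ 2.5000.

|A| = 4, |A + A| = 10, K = 10/4 = 5/2.


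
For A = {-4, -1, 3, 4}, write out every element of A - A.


A - A = {a - a' : a, a' ∈ A}.
Compute a - a' for each ordered pair (a, a'):
a = -4: -4--4=0, -4--1=-3, -4-3=-7, -4-4=-8
a = -1: -1--4=3, -1--1=0, -1-3=-4, -1-4=-5
a = 3: 3--4=7, 3--1=4, 3-3=0, 3-4=-1
a = 4: 4--4=8, 4--1=5, 4-3=1, 4-4=0
Collecting distinct values (and noting 0 appears from a-a):
A - A = {-8, -7, -5, -4, -3, -1, 0, 1, 3, 4, 5, 7, 8}
|A - A| = 13

A - A = {-8, -7, -5, -4, -3, -1, 0, 1, 3, 4, 5, 7, 8}


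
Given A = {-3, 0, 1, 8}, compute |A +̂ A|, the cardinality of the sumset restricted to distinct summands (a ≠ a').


Restricted sumset: A +̂ A = {a + a' : a ∈ A, a' ∈ A, a ≠ a'}.
Equivalently, take A + A and drop any sum 2a that is achievable ONLY as a + a for a ∈ A (i.e. sums representable only with equal summands).
Enumerate pairs (a, a') with a < a' (symmetric, so each unordered pair gives one sum; this covers all a ≠ a'):
  -3 + 0 = -3
  -3 + 1 = -2
  -3 + 8 = 5
  0 + 1 = 1
  0 + 8 = 8
  1 + 8 = 9
Collected distinct sums: {-3, -2, 1, 5, 8, 9}
|A +̂ A| = 6
(Reference bound: |A +̂ A| ≥ 2|A| - 3 for |A| ≥ 2, with |A| = 4 giving ≥ 5.)

|A +̂ A| = 6


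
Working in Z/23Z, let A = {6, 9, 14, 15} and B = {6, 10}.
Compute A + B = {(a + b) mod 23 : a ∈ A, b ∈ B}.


Work in Z/23Z: reduce every sum a + b modulo 23.
Enumerate all 8 pairs:
a = 6: 6+6=12, 6+10=16
a = 9: 9+6=15, 9+10=19
a = 14: 14+6=20, 14+10=1
a = 15: 15+6=21, 15+10=2
Distinct residues collected: {1, 2, 12, 15, 16, 19, 20, 21}
|A + B| = 8 (out of 23 total residues).

A + B = {1, 2, 12, 15, 16, 19, 20, 21}


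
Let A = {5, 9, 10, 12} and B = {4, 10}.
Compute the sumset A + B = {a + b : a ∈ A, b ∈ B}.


A + B = {a + b : a ∈ A, b ∈ B}.
Enumerate all |A|·|B| = 4·2 = 8 pairs (a, b) and collect distinct sums.
a = 5: 5+4=9, 5+10=15
a = 9: 9+4=13, 9+10=19
a = 10: 10+4=14, 10+10=20
a = 12: 12+4=16, 12+10=22
Collecting distinct sums: A + B = {9, 13, 14, 15, 16, 19, 20, 22}
|A + B| = 8

A + B = {9, 13, 14, 15, 16, 19, 20, 22}


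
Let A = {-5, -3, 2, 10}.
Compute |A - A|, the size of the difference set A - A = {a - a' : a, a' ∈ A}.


A - A = {a - a' : a, a' ∈ A}; |A| = 4.
Bounds: 2|A|-1 ≤ |A - A| ≤ |A|² - |A| + 1, i.e. 7 ≤ |A - A| ≤ 13.
Note: 0 ∈ A - A always (from a - a). The set is symmetric: if d ∈ A - A then -d ∈ A - A.
Enumerate nonzero differences d = a - a' with a > a' (then include -d):
Positive differences: {2, 5, 7, 8, 13, 15}
Full difference set: {0} ∪ (positive diffs) ∪ (negative diffs).
|A - A| = 1 + 2·6 = 13 (matches direct enumeration: 13).

|A - A| = 13


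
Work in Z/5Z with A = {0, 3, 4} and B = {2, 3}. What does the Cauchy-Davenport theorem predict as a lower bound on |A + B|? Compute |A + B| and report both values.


Cauchy-Davenport: |A + B| ≥ min(p, |A| + |B| - 1) for A, B nonempty in Z/pZ.
|A| = 3, |B| = 2, p = 5.
CD lower bound = min(5, 3 + 2 - 1) = min(5, 4) = 4.
Compute A + B mod 5 directly:
a = 0: 0+2=2, 0+3=3
a = 3: 3+2=0, 3+3=1
a = 4: 4+2=1, 4+3=2
A + B = {0, 1, 2, 3}, so |A + B| = 4.
Verify: 4 ≥ 4? Yes ✓.

CD lower bound = 4, actual |A + B| = 4.


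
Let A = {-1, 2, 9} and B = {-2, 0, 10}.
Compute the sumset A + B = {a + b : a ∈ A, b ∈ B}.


A + B = {a + b : a ∈ A, b ∈ B}.
Enumerate all |A|·|B| = 3·3 = 9 pairs (a, b) and collect distinct sums.
a = -1: -1+-2=-3, -1+0=-1, -1+10=9
a = 2: 2+-2=0, 2+0=2, 2+10=12
a = 9: 9+-2=7, 9+0=9, 9+10=19
Collecting distinct sums: A + B = {-3, -1, 0, 2, 7, 9, 12, 19}
|A + B| = 8

A + B = {-3, -1, 0, 2, 7, 9, 12, 19}


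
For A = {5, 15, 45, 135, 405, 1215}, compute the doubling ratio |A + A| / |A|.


|A| = 6.
Compute A + A by enumerating all 36 pairs.
A + A = {10, 20, 30, 50, 60, 90, 140, 150, 180, 270, 410, 420, 450, 540, 810, 1220, 1230, 1260, 1350, 1620, 2430}, so |A + A| = 21.
K = |A + A| / |A| = 21/6 = 7/2 ≈ 3.5000.
Reference: AP of size 6 gives K = 11/6 ≈ 1.8333; a fully generic set of size 6 gives K ≈ 3.5000.

|A| = 6, |A + A| = 21, K = 21/6 = 7/2.


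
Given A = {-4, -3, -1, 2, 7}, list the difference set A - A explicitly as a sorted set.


A - A = {a - a' : a, a' ∈ A}.
Compute a - a' for each ordered pair (a, a'):
a = -4: -4--4=0, -4--3=-1, -4--1=-3, -4-2=-6, -4-7=-11
a = -3: -3--4=1, -3--3=0, -3--1=-2, -3-2=-5, -3-7=-10
a = -1: -1--4=3, -1--3=2, -1--1=0, -1-2=-3, -1-7=-8
a = 2: 2--4=6, 2--3=5, 2--1=3, 2-2=0, 2-7=-5
a = 7: 7--4=11, 7--3=10, 7--1=8, 7-2=5, 7-7=0
Collecting distinct values (and noting 0 appears from a-a):
A - A = {-11, -10, -8, -6, -5, -3, -2, -1, 0, 1, 2, 3, 5, 6, 8, 10, 11}
|A - A| = 17

A - A = {-11, -10, -8, -6, -5, -3, -2, -1, 0, 1, 2, 3, 5, 6, 8, 10, 11}


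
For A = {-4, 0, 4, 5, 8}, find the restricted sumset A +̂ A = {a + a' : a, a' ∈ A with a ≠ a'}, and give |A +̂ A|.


Restricted sumset: A +̂ A = {a + a' : a ∈ A, a' ∈ A, a ≠ a'}.
Equivalently, take A + A and drop any sum 2a that is achievable ONLY as a + a for a ∈ A (i.e. sums representable only with equal summands).
Enumerate pairs (a, a') with a < a' (symmetric, so each unordered pair gives one sum; this covers all a ≠ a'):
  -4 + 0 = -4
  -4 + 4 = 0
  -4 + 5 = 1
  -4 + 8 = 4
  0 + 4 = 4
  0 + 5 = 5
  0 + 8 = 8
  4 + 5 = 9
  4 + 8 = 12
  5 + 8 = 13
Collected distinct sums: {-4, 0, 1, 4, 5, 8, 9, 12, 13}
|A +̂ A| = 9
(Reference bound: |A +̂ A| ≥ 2|A| - 3 for |A| ≥ 2, with |A| = 5 giving ≥ 7.)

|A +̂ A| = 9


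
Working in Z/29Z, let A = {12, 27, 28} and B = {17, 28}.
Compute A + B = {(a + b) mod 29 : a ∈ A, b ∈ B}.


Work in Z/29Z: reduce every sum a + b modulo 29.
Enumerate all 6 pairs:
a = 12: 12+17=0, 12+28=11
a = 27: 27+17=15, 27+28=26
a = 28: 28+17=16, 28+28=27
Distinct residues collected: {0, 11, 15, 16, 26, 27}
|A + B| = 6 (out of 29 total residues).

A + B = {0, 11, 15, 16, 26, 27}


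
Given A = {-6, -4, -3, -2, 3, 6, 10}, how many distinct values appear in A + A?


A + A = {a + a' : a, a' ∈ A}; |A| = 7.
General bounds: 2|A| - 1 ≤ |A + A| ≤ |A|(|A|+1)/2, i.e. 13 ≤ |A + A| ≤ 28.
Lower bound 2|A|-1 is attained iff A is an arithmetic progression.
Enumerate sums a + a' for a ≤ a' (symmetric, so this suffices):
a = -6: -6+-6=-12, -6+-4=-10, -6+-3=-9, -6+-2=-8, -6+3=-3, -6+6=0, -6+10=4
a = -4: -4+-4=-8, -4+-3=-7, -4+-2=-6, -4+3=-1, -4+6=2, -4+10=6
a = -3: -3+-3=-6, -3+-2=-5, -3+3=0, -3+6=3, -3+10=7
a = -2: -2+-2=-4, -2+3=1, -2+6=4, -2+10=8
a = 3: 3+3=6, 3+6=9, 3+10=13
a = 6: 6+6=12, 6+10=16
a = 10: 10+10=20
Distinct sums: {-12, -10, -9, -8, -7, -6, -5, -4, -3, -1, 0, 1, 2, 3, 4, 6, 7, 8, 9, 12, 13, 16, 20}
|A + A| = 23

|A + A| = 23


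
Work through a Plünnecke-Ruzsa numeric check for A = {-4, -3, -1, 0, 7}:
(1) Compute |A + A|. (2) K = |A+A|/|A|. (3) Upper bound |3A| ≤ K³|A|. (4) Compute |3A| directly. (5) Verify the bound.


|A| = 5.
Step 1: Compute A + A by enumerating all 25 pairs.
A + A = {-8, -7, -6, -5, -4, -3, -2, -1, 0, 3, 4, 6, 7, 14}, so |A + A| = 14.
Step 2: Doubling constant K = |A + A|/|A| = 14/5 = 14/5 ≈ 2.8000.
Step 3: Plünnecke-Ruzsa gives |3A| ≤ K³·|A| = (2.8000)³ · 5 ≈ 109.7600.
Step 4: Compute 3A = A + A + A directly by enumerating all triples (a,b,c) ∈ A³; |3A| = 25.
Step 5: Check 25 ≤ 109.7600? Yes ✓.

K = 14/5, Plünnecke-Ruzsa bound K³|A| ≈ 109.7600, |3A| = 25, inequality holds.


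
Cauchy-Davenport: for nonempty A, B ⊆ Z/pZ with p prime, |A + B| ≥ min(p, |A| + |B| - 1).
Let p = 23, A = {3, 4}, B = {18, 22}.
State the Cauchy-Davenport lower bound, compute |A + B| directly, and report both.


Cauchy-Davenport: |A + B| ≥ min(p, |A| + |B| - 1) for A, B nonempty in Z/pZ.
|A| = 2, |B| = 2, p = 23.
CD lower bound = min(23, 2 + 2 - 1) = min(23, 3) = 3.
Compute A + B mod 23 directly:
a = 3: 3+18=21, 3+22=2
a = 4: 4+18=22, 4+22=3
A + B = {2, 3, 21, 22}, so |A + B| = 4.
Verify: 4 ≥ 3? Yes ✓.

CD lower bound = 3, actual |A + B| = 4.


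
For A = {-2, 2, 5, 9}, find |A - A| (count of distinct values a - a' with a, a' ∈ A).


A - A = {a - a' : a, a' ∈ A}; |A| = 4.
Bounds: 2|A|-1 ≤ |A - A| ≤ |A|² - |A| + 1, i.e. 7 ≤ |A - A| ≤ 13.
Note: 0 ∈ A - A always (from a - a). The set is symmetric: if d ∈ A - A then -d ∈ A - A.
Enumerate nonzero differences d = a - a' with a > a' (then include -d):
Positive differences: {3, 4, 7, 11}
Full difference set: {0} ∪ (positive diffs) ∪ (negative diffs).
|A - A| = 1 + 2·4 = 9 (matches direct enumeration: 9).

|A - A| = 9


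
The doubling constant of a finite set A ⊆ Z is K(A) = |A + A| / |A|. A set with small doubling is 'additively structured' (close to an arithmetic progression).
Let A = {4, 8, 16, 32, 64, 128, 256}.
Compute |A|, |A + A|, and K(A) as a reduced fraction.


|A| = 7.
Compute A + A by enumerating all 49 pairs.
A + A = {8, 12, 16, 20, 24, 32, 36, 40, 48, 64, 68, 72, 80, 96, 128, 132, 136, 144, 160, 192, 256, 260, 264, 272, 288, 320, 384, 512}, so |A + A| = 28.
K = |A + A| / |A| = 28/7 = 4/1 ≈ 4.0000.
Reference: AP of size 7 gives K = 13/7 ≈ 1.8571; a fully generic set of size 7 gives K ≈ 4.0000.

|A| = 7, |A + A| = 28, K = 28/7 = 4/1.


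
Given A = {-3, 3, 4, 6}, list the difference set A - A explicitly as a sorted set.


A - A = {a - a' : a, a' ∈ A}.
Compute a - a' for each ordered pair (a, a'):
a = -3: -3--3=0, -3-3=-6, -3-4=-7, -3-6=-9
a = 3: 3--3=6, 3-3=0, 3-4=-1, 3-6=-3
a = 4: 4--3=7, 4-3=1, 4-4=0, 4-6=-2
a = 6: 6--3=9, 6-3=3, 6-4=2, 6-6=0
Collecting distinct values (and noting 0 appears from a-a):
A - A = {-9, -7, -6, -3, -2, -1, 0, 1, 2, 3, 6, 7, 9}
|A - A| = 13

A - A = {-9, -7, -6, -3, -2, -1, 0, 1, 2, 3, 6, 7, 9}


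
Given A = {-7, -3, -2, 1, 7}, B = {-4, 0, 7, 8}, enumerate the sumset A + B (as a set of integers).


A + B = {a + b : a ∈ A, b ∈ B}.
Enumerate all |A|·|B| = 5·4 = 20 pairs (a, b) and collect distinct sums.
a = -7: -7+-4=-11, -7+0=-7, -7+7=0, -7+8=1
a = -3: -3+-4=-7, -3+0=-3, -3+7=4, -3+8=5
a = -2: -2+-4=-6, -2+0=-2, -2+7=5, -2+8=6
a = 1: 1+-4=-3, 1+0=1, 1+7=8, 1+8=9
a = 7: 7+-4=3, 7+0=7, 7+7=14, 7+8=15
Collecting distinct sums: A + B = {-11, -7, -6, -3, -2, 0, 1, 3, 4, 5, 6, 7, 8, 9, 14, 15}
|A + B| = 16

A + B = {-11, -7, -6, -3, -2, 0, 1, 3, 4, 5, 6, 7, 8, 9, 14, 15}


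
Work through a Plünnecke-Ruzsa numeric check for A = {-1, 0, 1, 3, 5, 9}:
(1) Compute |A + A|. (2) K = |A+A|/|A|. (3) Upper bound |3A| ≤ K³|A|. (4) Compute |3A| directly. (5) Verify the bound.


|A| = 6.
Step 1: Compute A + A by enumerating all 36 pairs.
A + A = {-2, -1, 0, 1, 2, 3, 4, 5, 6, 8, 9, 10, 12, 14, 18}, so |A + A| = 15.
Step 2: Doubling constant K = |A + A|/|A| = 15/6 = 15/6 ≈ 2.5000.
Step 3: Plünnecke-Ruzsa gives |3A| ≤ K³·|A| = (2.5000)³ · 6 ≈ 93.7500.
Step 4: Compute 3A = A + A + A directly by enumerating all triples (a,b,c) ∈ A³; |3A| = 25.
Step 5: Check 25 ≤ 93.7500? Yes ✓.

K = 15/6, Plünnecke-Ruzsa bound K³|A| ≈ 93.7500, |3A| = 25, inequality holds.


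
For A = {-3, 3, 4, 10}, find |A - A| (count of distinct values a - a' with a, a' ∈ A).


A - A = {a - a' : a, a' ∈ A}; |A| = 4.
Bounds: 2|A|-1 ≤ |A - A| ≤ |A|² - |A| + 1, i.e. 7 ≤ |A - A| ≤ 13.
Note: 0 ∈ A - A always (from a - a). The set is symmetric: if d ∈ A - A then -d ∈ A - A.
Enumerate nonzero differences d = a - a' with a > a' (then include -d):
Positive differences: {1, 6, 7, 13}
Full difference set: {0} ∪ (positive diffs) ∪ (negative diffs).
|A - A| = 1 + 2·4 = 9 (matches direct enumeration: 9).

|A - A| = 9


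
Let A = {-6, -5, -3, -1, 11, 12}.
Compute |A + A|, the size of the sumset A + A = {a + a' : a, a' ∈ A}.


A + A = {a + a' : a, a' ∈ A}; |A| = 6.
General bounds: 2|A| - 1 ≤ |A + A| ≤ |A|(|A|+1)/2, i.e. 11 ≤ |A + A| ≤ 21.
Lower bound 2|A|-1 is attained iff A is an arithmetic progression.
Enumerate sums a + a' for a ≤ a' (symmetric, so this suffices):
a = -6: -6+-6=-12, -6+-5=-11, -6+-3=-9, -6+-1=-7, -6+11=5, -6+12=6
a = -5: -5+-5=-10, -5+-3=-8, -5+-1=-6, -5+11=6, -5+12=7
a = -3: -3+-3=-6, -3+-1=-4, -3+11=8, -3+12=9
a = -1: -1+-1=-2, -1+11=10, -1+12=11
a = 11: 11+11=22, 11+12=23
a = 12: 12+12=24
Distinct sums: {-12, -11, -10, -9, -8, -7, -6, -4, -2, 5, 6, 7, 8, 9, 10, 11, 22, 23, 24}
|A + A| = 19

|A + A| = 19


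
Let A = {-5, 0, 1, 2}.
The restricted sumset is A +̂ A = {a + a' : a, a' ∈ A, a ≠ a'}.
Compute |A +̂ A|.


Restricted sumset: A +̂ A = {a + a' : a ∈ A, a' ∈ A, a ≠ a'}.
Equivalently, take A + A and drop any sum 2a that is achievable ONLY as a + a for a ∈ A (i.e. sums representable only with equal summands).
Enumerate pairs (a, a') with a < a' (symmetric, so each unordered pair gives one sum; this covers all a ≠ a'):
  -5 + 0 = -5
  -5 + 1 = -4
  -5 + 2 = -3
  0 + 1 = 1
  0 + 2 = 2
  1 + 2 = 3
Collected distinct sums: {-5, -4, -3, 1, 2, 3}
|A +̂ A| = 6
(Reference bound: |A +̂ A| ≥ 2|A| - 3 for |A| ≥ 2, with |A| = 4 giving ≥ 5.)

|A +̂ A| = 6


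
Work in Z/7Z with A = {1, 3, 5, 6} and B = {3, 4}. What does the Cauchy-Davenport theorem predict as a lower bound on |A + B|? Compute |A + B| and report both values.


Cauchy-Davenport: |A + B| ≥ min(p, |A| + |B| - 1) for A, B nonempty in Z/pZ.
|A| = 4, |B| = 2, p = 7.
CD lower bound = min(7, 4 + 2 - 1) = min(7, 5) = 5.
Compute A + B mod 7 directly:
a = 1: 1+3=4, 1+4=5
a = 3: 3+3=6, 3+4=0
a = 5: 5+3=1, 5+4=2
a = 6: 6+3=2, 6+4=3
A + B = {0, 1, 2, 3, 4, 5, 6}, so |A + B| = 7.
Verify: 7 ≥ 5? Yes ✓.

CD lower bound = 5, actual |A + B| = 7.


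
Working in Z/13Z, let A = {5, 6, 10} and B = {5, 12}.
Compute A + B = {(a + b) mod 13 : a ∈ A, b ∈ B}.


Work in Z/13Z: reduce every sum a + b modulo 13.
Enumerate all 6 pairs:
a = 5: 5+5=10, 5+12=4
a = 6: 6+5=11, 6+12=5
a = 10: 10+5=2, 10+12=9
Distinct residues collected: {2, 4, 5, 9, 10, 11}
|A + B| = 6 (out of 13 total residues).

A + B = {2, 4, 5, 9, 10, 11}


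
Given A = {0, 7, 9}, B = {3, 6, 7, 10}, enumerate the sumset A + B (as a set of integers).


A + B = {a + b : a ∈ A, b ∈ B}.
Enumerate all |A|·|B| = 3·4 = 12 pairs (a, b) and collect distinct sums.
a = 0: 0+3=3, 0+6=6, 0+7=7, 0+10=10
a = 7: 7+3=10, 7+6=13, 7+7=14, 7+10=17
a = 9: 9+3=12, 9+6=15, 9+7=16, 9+10=19
Collecting distinct sums: A + B = {3, 6, 7, 10, 12, 13, 14, 15, 16, 17, 19}
|A + B| = 11

A + B = {3, 6, 7, 10, 12, 13, 14, 15, 16, 17, 19}


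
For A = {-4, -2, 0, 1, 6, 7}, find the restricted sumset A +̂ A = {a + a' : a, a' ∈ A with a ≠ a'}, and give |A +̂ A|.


Restricted sumset: A +̂ A = {a + a' : a ∈ A, a' ∈ A, a ≠ a'}.
Equivalently, take A + A and drop any sum 2a that is achievable ONLY as a + a for a ∈ A (i.e. sums representable only with equal summands).
Enumerate pairs (a, a') with a < a' (symmetric, so each unordered pair gives one sum; this covers all a ≠ a'):
  -4 + -2 = -6
  -4 + 0 = -4
  -4 + 1 = -3
  -4 + 6 = 2
  -4 + 7 = 3
  -2 + 0 = -2
  -2 + 1 = -1
  -2 + 6 = 4
  -2 + 7 = 5
  0 + 1 = 1
  0 + 6 = 6
  0 + 7 = 7
  1 + 6 = 7
  1 + 7 = 8
  6 + 7 = 13
Collected distinct sums: {-6, -4, -3, -2, -1, 1, 2, 3, 4, 5, 6, 7, 8, 13}
|A +̂ A| = 14
(Reference bound: |A +̂ A| ≥ 2|A| - 3 for |A| ≥ 2, with |A| = 6 giving ≥ 9.)

|A +̂ A| = 14


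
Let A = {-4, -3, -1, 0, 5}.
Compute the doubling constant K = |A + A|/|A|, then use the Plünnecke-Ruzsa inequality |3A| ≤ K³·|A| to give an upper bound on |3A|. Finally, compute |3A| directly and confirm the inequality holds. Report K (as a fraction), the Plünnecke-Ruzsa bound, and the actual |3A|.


|A| = 5.
Step 1: Compute A + A by enumerating all 25 pairs.
A + A = {-8, -7, -6, -5, -4, -3, -2, -1, 0, 1, 2, 4, 5, 10}, so |A + A| = 14.
Step 2: Doubling constant K = |A + A|/|A| = 14/5 = 14/5 ≈ 2.8000.
Step 3: Plünnecke-Ruzsa gives |3A| ≤ K³·|A| = (2.8000)³ · 5 ≈ 109.7600.
Step 4: Compute 3A = A + A + A directly by enumerating all triples (a,b,c) ∈ A³; |3A| = 23.
Step 5: Check 23 ≤ 109.7600? Yes ✓.

K = 14/5, Plünnecke-Ruzsa bound K³|A| ≈ 109.7600, |3A| = 23, inequality holds.


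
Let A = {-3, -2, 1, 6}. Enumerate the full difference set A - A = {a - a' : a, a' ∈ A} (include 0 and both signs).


A - A = {a - a' : a, a' ∈ A}.
Compute a - a' for each ordered pair (a, a'):
a = -3: -3--3=0, -3--2=-1, -3-1=-4, -3-6=-9
a = -2: -2--3=1, -2--2=0, -2-1=-3, -2-6=-8
a = 1: 1--3=4, 1--2=3, 1-1=0, 1-6=-5
a = 6: 6--3=9, 6--2=8, 6-1=5, 6-6=0
Collecting distinct values (and noting 0 appears from a-a):
A - A = {-9, -8, -5, -4, -3, -1, 0, 1, 3, 4, 5, 8, 9}
|A - A| = 13

A - A = {-9, -8, -5, -4, -3, -1, 0, 1, 3, 4, 5, 8, 9}


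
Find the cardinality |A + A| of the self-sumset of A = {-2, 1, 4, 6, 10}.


A + A = {a + a' : a, a' ∈ A}; |A| = 5.
General bounds: 2|A| - 1 ≤ |A + A| ≤ |A|(|A|+1)/2, i.e. 9 ≤ |A + A| ≤ 15.
Lower bound 2|A|-1 is attained iff A is an arithmetic progression.
Enumerate sums a + a' for a ≤ a' (symmetric, so this suffices):
a = -2: -2+-2=-4, -2+1=-1, -2+4=2, -2+6=4, -2+10=8
a = 1: 1+1=2, 1+4=5, 1+6=7, 1+10=11
a = 4: 4+4=8, 4+6=10, 4+10=14
a = 6: 6+6=12, 6+10=16
a = 10: 10+10=20
Distinct sums: {-4, -1, 2, 4, 5, 7, 8, 10, 11, 12, 14, 16, 20}
|A + A| = 13

|A + A| = 13


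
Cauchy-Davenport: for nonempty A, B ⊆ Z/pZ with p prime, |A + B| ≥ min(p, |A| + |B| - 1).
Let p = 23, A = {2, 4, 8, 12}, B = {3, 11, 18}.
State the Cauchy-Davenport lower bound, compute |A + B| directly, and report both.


Cauchy-Davenport: |A + B| ≥ min(p, |A| + |B| - 1) for A, B nonempty in Z/pZ.
|A| = 4, |B| = 3, p = 23.
CD lower bound = min(23, 4 + 3 - 1) = min(23, 6) = 6.
Compute A + B mod 23 directly:
a = 2: 2+3=5, 2+11=13, 2+18=20
a = 4: 4+3=7, 4+11=15, 4+18=22
a = 8: 8+3=11, 8+11=19, 8+18=3
a = 12: 12+3=15, 12+11=0, 12+18=7
A + B = {0, 3, 5, 7, 11, 13, 15, 19, 20, 22}, so |A + B| = 10.
Verify: 10 ≥ 6? Yes ✓.

CD lower bound = 6, actual |A + B| = 10.


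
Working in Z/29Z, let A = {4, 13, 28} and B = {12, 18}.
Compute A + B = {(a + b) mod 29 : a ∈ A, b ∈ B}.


Work in Z/29Z: reduce every sum a + b modulo 29.
Enumerate all 6 pairs:
a = 4: 4+12=16, 4+18=22
a = 13: 13+12=25, 13+18=2
a = 28: 28+12=11, 28+18=17
Distinct residues collected: {2, 11, 16, 17, 22, 25}
|A + B| = 6 (out of 29 total residues).

A + B = {2, 11, 16, 17, 22, 25}
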